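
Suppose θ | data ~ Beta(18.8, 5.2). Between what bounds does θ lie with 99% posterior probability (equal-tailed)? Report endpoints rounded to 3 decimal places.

Posterior: Beta(18.8, 5.2).
Equal-tailed 99% interval: the 0.005 and 0.995 quantiles of Beta(18.8, 5.2).
Posterior mean ≈ 0.783, SD ≈ 0.082; a Normal approximation gives roughly [0.571, 0.996].
Exact: F⁻¹(0.005) = 0.537; F⁻¹(0.995) = 0.946.

[0.537, 0.946]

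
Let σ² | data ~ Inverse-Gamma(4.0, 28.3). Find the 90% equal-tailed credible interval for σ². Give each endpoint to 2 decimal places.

Inverse-Gamma(4.0, 28.3) quantiles: F⁻¹(0.05) and F⁻¹(0.95).
Equivalently, 1/σ² ~ Gamma(4.0, rate = 28.3); invert its 0.95 and 0.05 quantiles.
Posterior mean ≈ 9.43, SD ≈ 6.67; a Normal approximation gives roughly [-1.54, 20.41].
Exact: lower = 3.65; upper = 20.71.

[3.65, 20.71]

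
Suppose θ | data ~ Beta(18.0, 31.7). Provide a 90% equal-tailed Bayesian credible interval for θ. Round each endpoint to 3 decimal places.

Posterior: Beta(18.0, 31.7).
Equal-tailed 90% interval: the 0.05 and 0.95 quantiles of Beta(18.0, 31.7).
Posterior mean ≈ 0.362, SD ≈ 0.068; a Normal approximation gives roughly [0.251, 0.473].
Exact: F⁻¹(0.05) = 0.254; F⁻¹(0.95) = 0.476.

[0.254, 0.476]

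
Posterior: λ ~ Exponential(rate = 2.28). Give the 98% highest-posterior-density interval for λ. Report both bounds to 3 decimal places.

The exponential density is strictly decreasing on [0, ∞), so the HPD interval is anchored at 0: [0, q] with P(λ ≤ q) = 0.98.
q = −ln(1 − 0.98) / 2.28 = 3.9120 / 2.28 = 1.716.

[0.000, 1.716]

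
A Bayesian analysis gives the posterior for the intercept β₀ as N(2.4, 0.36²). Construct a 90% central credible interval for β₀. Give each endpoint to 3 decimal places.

[1.808, 2.992]

The posterior is symmetric, so the 90% equal-tailed interval is β₀ = 2.4 ± z·0.36 with z = 1.645.
Half-width: 1.645 × 0.36 = 0.592.
2.4 − 0.592 = 1.808; 2.4 + 0.592 = 2.992.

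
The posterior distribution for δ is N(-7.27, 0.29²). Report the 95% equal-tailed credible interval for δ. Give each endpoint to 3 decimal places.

The posterior is symmetric, so the 95% equal-tailed interval is δ = -7.27 ± z·0.29 with z = 1.960.
Half-width: 1.960 × 0.29 = 0.568.
-7.27 − 0.568 = -7.838; -7.27 + 0.568 = -6.702.

[-7.838, -6.702]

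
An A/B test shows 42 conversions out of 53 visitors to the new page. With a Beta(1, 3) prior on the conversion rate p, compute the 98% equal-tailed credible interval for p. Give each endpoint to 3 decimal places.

Posterior: Beta(1+42, 3+11) = Beta(43, 14).
Equal-tailed 98% interval: the 0.01 and 0.99 quantiles of Beta(43, 14).
Posterior mean ≈ 0.754, SD ≈ 0.057; a Normal approximation gives roughly [0.623, 0.886].
Exact: F⁻¹(0.01) = 0.611; F⁻¹(0.99) = 0.871.

[0.611, 0.871]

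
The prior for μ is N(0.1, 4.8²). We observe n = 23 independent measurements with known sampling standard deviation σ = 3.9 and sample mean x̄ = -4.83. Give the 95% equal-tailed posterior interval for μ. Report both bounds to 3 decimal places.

Posterior precision = 1/4.8² + 23/3.9² = 0.0434 + 1.5122 = 1.5556, so posterior SD = 0.8018.
Posterior mean = (0.1/4.8² + 23·-4.83/3.9²) / 1.5556 = -4.6924.
Interval: -4.6924 ± 1.960 × 0.8018 → [-6.264, -3.121].

[-6.264, -3.121]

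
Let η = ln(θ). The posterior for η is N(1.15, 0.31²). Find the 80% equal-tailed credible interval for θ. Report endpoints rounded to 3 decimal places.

On the log scale the 80% interval is 1.15 ± 1.282 × 0.31 = [0.7527, 1.5473].
Exponentiate: [e^0.7527, e^1.5473] = [2.123, 4.699].

[2.123, 4.699]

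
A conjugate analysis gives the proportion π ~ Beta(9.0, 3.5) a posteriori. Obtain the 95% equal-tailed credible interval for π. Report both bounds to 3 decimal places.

Posterior: Beta(9.0, 3.5).
Equal-tailed 95% interval: the 0.025 and 0.975 quantiles of Beta(9.0, 3.5).
Posterior mean ≈ 0.720, SD ≈ 0.122; a Normal approximation gives roughly [0.480, 0.960].
Exact: F⁻¹(0.025) = 0.453; F⁻¹(0.975) = 0.920.

[0.453, 0.920]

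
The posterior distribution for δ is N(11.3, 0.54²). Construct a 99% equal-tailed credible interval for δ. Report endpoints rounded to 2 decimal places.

The posterior is symmetric, so the 99% equal-tailed interval is δ = 11.3 ± z·0.54 with z = 2.576.
Half-width: 2.576 × 0.54 = 1.39.
11.3 − 1.39 = 9.91; 11.3 + 1.39 = 12.69.

[9.91, 12.69]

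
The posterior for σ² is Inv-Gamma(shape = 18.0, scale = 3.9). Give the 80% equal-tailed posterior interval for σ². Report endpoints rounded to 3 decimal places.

[0.165, 0.304]

Inverse-Gamma(18.0, 3.9) quantiles: F⁻¹(0.1) and F⁻¹(0.9).
Equivalently, 1/σ² ~ Gamma(18.0, rate = 3.9); invert its 0.9 and 0.1 quantiles.
Posterior mean ≈ 0.229, SD ≈ 0.057; a Normal approximation gives roughly [0.156, 0.303].
Exact: lower = 0.165; upper = 0.304.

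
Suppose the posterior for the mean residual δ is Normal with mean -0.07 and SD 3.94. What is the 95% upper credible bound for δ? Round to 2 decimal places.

Need U with P(δ ≤ U) = 0.95: U = -0.07 + z_{0.05}·3.94.
z = 1.645; U = -0.07 + 1.645 × 3.94 = 6.41.

6.41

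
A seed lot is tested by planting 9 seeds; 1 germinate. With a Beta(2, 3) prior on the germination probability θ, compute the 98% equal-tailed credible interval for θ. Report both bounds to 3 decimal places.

Posterior: Beta(2+1, 3+8) = Beta(3, 11).
Equal-tailed 98% interval: the 0.01 and 0.99 quantiles of Beta(3, 11).
Posterior mean ≈ 0.214, SD ≈ 0.106; a Normal approximation gives roughly [-0.032, 0.461].
Exact: F⁻¹(0.01) = 0.036; F⁻¹(0.99) = 0.506.

[0.036, 0.506]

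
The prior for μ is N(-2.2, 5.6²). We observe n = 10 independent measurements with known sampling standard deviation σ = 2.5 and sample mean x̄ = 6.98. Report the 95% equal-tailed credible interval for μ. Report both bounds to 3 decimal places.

Posterior precision = 1/5.6² + 10/2.5² = 0.0319 + 1.6000 = 1.6319, so posterior SD = 0.7828.
Posterior mean = (-2.2/5.6² + 10·6.98/2.5²) / 1.6319 = 6.8006.
Interval: 6.8006 ± 1.960 × 0.7828 → [5.266, 8.335].

[5.266, 8.335]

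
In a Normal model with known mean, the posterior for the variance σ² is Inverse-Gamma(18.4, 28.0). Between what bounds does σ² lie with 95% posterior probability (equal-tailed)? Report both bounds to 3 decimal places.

Inverse-Gamma(18.4, 28.0) quantiles: F⁻¹(0.025) and F⁻¹(0.975).
Equivalently, 1/σ² ~ Gamma(18.4, rate = 28.0); invert its 0.975 and 0.025 quantiles.
Posterior mean ≈ 1.609, SD ≈ 0.397; a Normal approximation gives roughly [0.830, 2.388].
Exact: lower = 1.010; upper = 2.551.

[1.010, 2.551]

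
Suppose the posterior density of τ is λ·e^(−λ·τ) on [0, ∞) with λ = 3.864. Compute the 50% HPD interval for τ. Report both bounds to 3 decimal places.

[0.000, 0.179]

The exponential density is strictly decreasing on [0, ∞), so the HPD interval is anchored at 0: [0, q] with P(τ ≤ q) = 0.50.
q = −ln(1 − 0.50) / 3.864 = 0.6931 / 3.864 = 0.179.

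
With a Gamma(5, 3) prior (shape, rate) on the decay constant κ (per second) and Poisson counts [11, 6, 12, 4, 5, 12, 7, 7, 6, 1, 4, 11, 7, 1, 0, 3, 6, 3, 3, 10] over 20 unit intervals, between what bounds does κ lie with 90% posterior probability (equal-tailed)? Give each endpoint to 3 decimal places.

[4.620, 6.212]

Posterior: Gamma(5+119, 3+20) = Gamma(124, 23) (shape, rate).
Equal-tailed 90% interval: Gamma(124, 23) quantiles at 0.05 and 0.95.
Posterior mean ≈ 5.391, SD ≈ 0.484; a Normal approximation gives roughly [4.595, 6.188].
Exact: lower = 4.620; upper = 6.212.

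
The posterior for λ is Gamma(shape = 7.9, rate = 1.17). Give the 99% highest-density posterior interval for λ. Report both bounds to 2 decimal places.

The posterior is unimodal and skewed, so the HPD interval has equal density at both endpoints and is the shortest 99% interval.
Solving f(1.80) = f(13.82) with F(13.82) − F(1.80) = 0.99 gives [1.80, 13.82].
For comparison, the equal-tailed interval is [2.15, 14.52]; the HPD is narrower and shifted toward the mode.

[1.80, 13.82]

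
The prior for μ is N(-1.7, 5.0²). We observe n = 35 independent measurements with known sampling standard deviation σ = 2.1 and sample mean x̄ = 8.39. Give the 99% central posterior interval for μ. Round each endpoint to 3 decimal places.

Posterior precision = 1/5.0² + 35/2.1² = 0.0400 + 7.9365 = 7.9765, so posterior SD = 0.3541.
Posterior mean = (-1.7/5.0² + 35·8.39/2.1²) / 7.9765 = 8.3394.
Interval: 8.3394 ± 2.576 × 0.3541 → [7.427, 9.251].

[7.427, 9.251]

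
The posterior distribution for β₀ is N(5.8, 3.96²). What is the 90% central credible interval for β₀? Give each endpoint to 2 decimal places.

[-0.71, 12.31]

The posterior is symmetric, so the 90% equal-tailed interval is β₀ = 5.8 ± z·3.96 with z = 1.645.
Half-width: 1.645 × 3.96 = 6.51.
5.8 − 6.51 = -0.71; 5.8 + 6.51 = 12.31.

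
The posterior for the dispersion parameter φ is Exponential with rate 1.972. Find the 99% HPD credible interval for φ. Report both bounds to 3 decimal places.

[0.000, 2.335]

The exponential density is strictly decreasing on [0, ∞), so the HPD interval is anchored at 0: [0, q] with P(φ ≤ q) = 0.99.
q = −ln(1 − 0.99) / 1.972 = 4.6052 / 1.972 = 2.335.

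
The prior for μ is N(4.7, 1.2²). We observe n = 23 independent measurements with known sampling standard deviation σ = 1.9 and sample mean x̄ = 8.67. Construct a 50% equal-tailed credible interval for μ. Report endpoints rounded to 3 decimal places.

Posterior precision = 1/1.2² + 23/1.9² = 0.6944 + 6.3712 = 7.0656, so posterior SD = 0.3762.
Posterior mean = (4.7/1.2² + 23·8.67/1.9²) / 7.0656 = 8.2798.
Interval: 8.2798 ± 0.674 × 0.3762 → [8.026, 8.534].

[8.026, 8.534]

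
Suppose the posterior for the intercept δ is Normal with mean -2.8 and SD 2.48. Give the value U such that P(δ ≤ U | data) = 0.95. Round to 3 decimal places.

1.279

Need U with P(δ ≤ U) = 0.95: U = -2.8 + z_{0.05}·2.48.
z = 1.645; U = -2.8 + 1.645 × 2.48 = 1.279.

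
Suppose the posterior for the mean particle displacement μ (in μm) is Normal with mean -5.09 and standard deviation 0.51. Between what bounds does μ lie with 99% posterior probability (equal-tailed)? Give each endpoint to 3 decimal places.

[-6.404, -3.776]

The posterior is symmetric, so the 99% equal-tailed interval is μ = -5.09 ± z·0.51 with z = 2.576.
Half-width: 2.576 × 0.51 = 1.314.
-5.09 − 1.314 = -6.404; -5.09 + 1.314 = -3.776.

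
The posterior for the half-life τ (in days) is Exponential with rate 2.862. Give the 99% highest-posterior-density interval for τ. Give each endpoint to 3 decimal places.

[0.000, 1.609]

The exponential density is strictly decreasing on [0, ∞), so the HPD interval is anchored at 0: [0, q] with P(τ ≤ q) = 0.99.
q = −ln(1 − 0.99) / 2.862 = 4.6052 / 2.862 = 1.609.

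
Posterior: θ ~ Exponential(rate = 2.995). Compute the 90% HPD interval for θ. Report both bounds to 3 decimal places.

The exponential density is strictly decreasing on [0, ∞), so the HPD interval is anchored at 0: [0, q] with P(θ ≤ q) = 0.90.
q = −ln(1 − 0.90) / 2.995 = 2.3026 / 2.995 = 0.769.

[0.000, 0.769]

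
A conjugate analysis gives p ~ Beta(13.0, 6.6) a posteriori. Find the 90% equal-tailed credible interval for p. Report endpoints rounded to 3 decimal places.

[0.482, 0.825]

Posterior: Beta(13.0, 6.6).
Equal-tailed 90% interval: the 0.05 and 0.95 quantiles of Beta(13.0, 6.6).
Posterior mean ≈ 0.663, SD ≈ 0.104; a Normal approximation gives roughly [0.492, 0.835].
Exact: F⁻¹(0.05) = 0.482; F⁻¹(0.95) = 0.825.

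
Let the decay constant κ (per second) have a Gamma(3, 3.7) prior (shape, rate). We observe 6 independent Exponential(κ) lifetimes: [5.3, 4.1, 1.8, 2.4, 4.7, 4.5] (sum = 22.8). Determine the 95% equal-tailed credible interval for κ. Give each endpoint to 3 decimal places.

[0.155, 0.595]

Posterior: Gamma(3+6, 3.7+22.8) = Gamma(9, 26.5) (shape, rate).
Equal-tailed 95% interval: Gamma(9, 26.5) quantiles at 0.025 and 0.975.
Posterior mean ≈ 0.340, SD ≈ 0.113; a Normal approximation gives roughly [0.118, 0.562].
Exact: lower = 0.155; upper = 0.595.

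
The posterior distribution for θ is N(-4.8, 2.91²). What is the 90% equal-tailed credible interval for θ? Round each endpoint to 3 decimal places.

The posterior is symmetric, so the 90% equal-tailed interval is θ = -4.8 ± z·2.91 with z = 1.645.
Half-width: 1.645 × 2.91 = 4.787.
-4.8 − 4.787 = -9.587; -4.8 + 4.787 = -0.013.

[-9.587, -0.013]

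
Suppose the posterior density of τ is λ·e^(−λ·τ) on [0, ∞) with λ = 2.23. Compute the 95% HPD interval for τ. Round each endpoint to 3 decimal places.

The exponential density is strictly decreasing on [0, ∞), so the HPD interval is anchored at 0: [0, q] with P(τ ≤ q) = 0.95.
q = −ln(1 − 0.95) / 2.23 = 2.9957 / 2.23 = 1.343.

[0.000, 1.343]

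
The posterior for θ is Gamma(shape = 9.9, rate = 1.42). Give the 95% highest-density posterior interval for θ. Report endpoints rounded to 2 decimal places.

[2.97, 11.39]

The posterior is unimodal and skewed, so the HPD interval has equal density at both endpoints and is the shortest 95% interval.
Solving f(2.97) = f(11.39) with F(11.39) − F(2.97) = 0.95 gives [2.97, 11.39].
For comparison, the equal-tailed interval is [3.33, 11.94]; the HPD is narrower and shifted toward the mode.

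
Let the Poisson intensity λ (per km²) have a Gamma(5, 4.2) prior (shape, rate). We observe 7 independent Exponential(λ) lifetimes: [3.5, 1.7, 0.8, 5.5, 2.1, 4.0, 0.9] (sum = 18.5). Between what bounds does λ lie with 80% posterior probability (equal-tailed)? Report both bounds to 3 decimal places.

Posterior: Gamma(5+7, 4.2+18.5) = Gamma(12, 22.7) (shape, rate).
Equal-tailed 80% interval: Gamma(12, 22.7) quantiles at 0.1 and 0.9.
Posterior mean ≈ 0.529, SD ≈ 0.153; a Normal approximation gives roughly [0.333, 0.724].
Exact: lower = 0.345; upper = 0.731.

[0.345, 0.731]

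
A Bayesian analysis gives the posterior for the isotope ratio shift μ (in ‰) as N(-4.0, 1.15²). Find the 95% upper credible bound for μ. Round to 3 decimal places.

Need U with P(μ ≤ U) = 0.95: U = -4.0 + z_{0.05}·1.15.
z = 1.645; U = -4.0 + 1.645 × 1.15 = -2.108.

-2.108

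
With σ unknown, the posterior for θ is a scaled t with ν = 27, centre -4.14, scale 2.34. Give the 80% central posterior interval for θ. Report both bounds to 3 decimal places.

[-7.214, -1.066]

The t_27 distribution is symmetric; the 80% interval is -4.14 ± t·2.34 with t_{0.9,27} = 1.314.
Half-width: 1.314 × 2.34 = 3.074.
-4.14 − 3.074 = -7.214; -4.14 + 3.074 = -1.066.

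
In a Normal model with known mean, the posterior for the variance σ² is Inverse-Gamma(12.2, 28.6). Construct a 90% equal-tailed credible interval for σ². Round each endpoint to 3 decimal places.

[1.550, 4.042]

Inverse-Gamma(12.2, 28.6) quantiles: F⁻¹(0.05) and F⁻¹(0.95).
Equivalently, 1/σ² ~ Gamma(12.2, rate = 28.6); invert its 0.95 and 0.05 quantiles.
Posterior mean ≈ 2.554, SD ≈ 0.800; a Normal approximation gives roughly [1.238, 3.869].
Exact: lower = 1.550; upper = 4.042.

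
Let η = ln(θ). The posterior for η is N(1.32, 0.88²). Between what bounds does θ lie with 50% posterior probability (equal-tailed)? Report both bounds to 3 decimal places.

[2.068, 6.777]

On the log scale the 50% interval is 1.32 ± 0.674 × 0.88 = [0.7264, 1.9136].
Exponentiate: [e^0.7264, e^1.9136] = [2.068, 6.777].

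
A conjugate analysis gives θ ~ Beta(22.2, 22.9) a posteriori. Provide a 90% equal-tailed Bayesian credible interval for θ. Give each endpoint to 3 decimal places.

Posterior: Beta(22.2, 22.9).
Equal-tailed 90% interval: the 0.05 and 0.95 quantiles of Beta(22.2, 22.9).
Posterior mean ≈ 0.492, SD ≈ 0.074; a Normal approximation gives roughly [0.371, 0.613].
Exact: F⁻¹(0.05) = 0.371; F⁻¹(0.95) = 0.614.

[0.371, 0.614]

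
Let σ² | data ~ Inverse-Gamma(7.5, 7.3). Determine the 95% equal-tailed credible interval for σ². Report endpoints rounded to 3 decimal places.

[0.531, 2.331]

Inverse-Gamma(7.5, 7.3) quantiles: F⁻¹(0.025) and F⁻¹(0.975).
Equivalently, 1/σ² ~ Gamma(7.5, rate = 7.3); invert its 0.975 and 0.025 quantiles.
Posterior mean ≈ 1.123, SD ≈ 0.479; a Normal approximation gives roughly [0.184, 2.062].
Exact: lower = 0.531; upper = 2.331.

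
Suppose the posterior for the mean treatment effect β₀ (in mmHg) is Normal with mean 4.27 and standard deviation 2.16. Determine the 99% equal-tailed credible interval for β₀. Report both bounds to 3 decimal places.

[-1.294, 9.834]

The posterior is symmetric, so the 99% equal-tailed interval is β₀ = 4.27 ± z·2.16 with z = 2.576.
Half-width: 2.576 × 2.16 = 5.564.
4.27 − 5.564 = -1.294; 4.27 + 5.564 = 9.834.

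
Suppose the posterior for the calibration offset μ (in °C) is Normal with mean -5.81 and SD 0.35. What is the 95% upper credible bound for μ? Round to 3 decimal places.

-5.234

Need U with P(μ ≤ U) = 0.95: U = -5.81 + z_{0.05}·0.35.
z = 1.645; U = -5.81 + 1.645 × 0.35 = -5.234.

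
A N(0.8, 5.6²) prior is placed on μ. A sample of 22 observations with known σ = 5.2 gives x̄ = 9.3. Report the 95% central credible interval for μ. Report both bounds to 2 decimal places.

[6.85, 11.11]

Posterior precision = 1/5.6² + 22/5.2² = 0.0319 + 0.8136 = 0.8455, so posterior SD = 1.0875.
Posterior mean = (0.8/5.6² + 22·9.3/5.2²) / 0.8455 = 8.9794.
Interval: 8.9794 ± 1.960 × 1.0875 → [6.85, 11.11].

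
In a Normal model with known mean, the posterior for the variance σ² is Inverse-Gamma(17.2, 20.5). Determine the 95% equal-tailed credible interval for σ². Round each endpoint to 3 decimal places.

Inverse-Gamma(17.2, 20.5) quantiles: F⁻¹(0.025) and F⁻¹(0.975).
Equivalently, 1/σ² ~ Gamma(17.2, rate = 20.5); invert its 0.975 and 0.025 quantiles.
Posterior mean ≈ 1.265, SD ≈ 0.325; a Normal approximation gives roughly [0.629, 1.902].
Exact: lower = 0.782; upper = 2.039.

[0.782, 2.039]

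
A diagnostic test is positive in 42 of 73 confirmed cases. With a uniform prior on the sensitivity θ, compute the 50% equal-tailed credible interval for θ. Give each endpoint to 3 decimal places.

[0.535, 0.612]

Posterior: Beta(1+42, 1+31) = Beta(43, 32).
Equal-tailed 50% interval: the 0.25 and 0.75 quantiles of Beta(43, 32).
Posterior mean ≈ 0.573, SD ≈ 0.057; a Normal approximation gives roughly [0.535, 0.612].
Exact: F⁻¹(0.25) = 0.535; F⁻¹(0.75) = 0.612.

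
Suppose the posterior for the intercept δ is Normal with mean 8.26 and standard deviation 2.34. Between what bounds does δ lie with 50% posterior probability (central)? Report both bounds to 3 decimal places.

The posterior is symmetric, so the 50% equal-tailed interval is δ = 8.26 ± z·2.34 with z = 0.674.
Half-width: 0.674 × 2.34 = 1.578.
8.26 − 1.578 = 6.682; 8.26 + 1.578 = 9.838.

[6.682, 9.838]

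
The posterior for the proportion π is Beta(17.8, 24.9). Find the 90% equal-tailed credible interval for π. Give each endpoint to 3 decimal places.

[0.296, 0.542]

Posterior: Beta(17.8, 24.9).
Equal-tailed 90% interval: the 0.05 and 0.95 quantiles of Beta(17.8, 24.9).
Posterior mean ≈ 0.417, SD ≈ 0.075; a Normal approximation gives roughly [0.294, 0.540].
Exact: F⁻¹(0.05) = 0.296; F⁻¹(0.95) = 0.542.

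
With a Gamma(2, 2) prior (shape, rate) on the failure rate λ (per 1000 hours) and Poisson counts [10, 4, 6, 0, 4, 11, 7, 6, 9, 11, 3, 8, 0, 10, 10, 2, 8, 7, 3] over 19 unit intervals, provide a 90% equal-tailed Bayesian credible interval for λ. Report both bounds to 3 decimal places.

Posterior: Gamma(2+119, 2+19) = Gamma(121, 21) (shape, rate).
Equal-tailed 90% interval: Gamma(121, 21) quantiles at 0.05 and 0.95.
Posterior mean ≈ 5.762, SD ≈ 0.524; a Normal approximation gives roughly [4.900, 6.623].
Exact: lower = 4.928; upper = 6.650.

[4.928, 6.650]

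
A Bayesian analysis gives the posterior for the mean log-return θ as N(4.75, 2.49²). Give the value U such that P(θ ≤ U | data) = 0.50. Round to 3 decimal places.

Need U with P(θ ≤ U) = 0.50: U = 4.75 + z_{0.5}·2.49.
z = 0.000; U = 4.75 + 0.000 × 2.49 = 4.750.

4.750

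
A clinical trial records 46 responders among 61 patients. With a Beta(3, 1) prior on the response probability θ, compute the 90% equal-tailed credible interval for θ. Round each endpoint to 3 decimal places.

[0.662, 0.836]

Posterior: Beta(3+46, 1+15) = Beta(49, 16).
Equal-tailed 90% interval: the 0.05 and 0.95 quantiles of Beta(49, 16).
Posterior mean ≈ 0.754, SD ≈ 0.053; a Normal approximation gives roughly [0.667, 0.841].
Exact: F⁻¹(0.05) = 0.662; F⁻¹(0.95) = 0.836.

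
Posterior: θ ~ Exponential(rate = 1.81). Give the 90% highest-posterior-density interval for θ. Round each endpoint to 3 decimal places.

The exponential density is strictly decreasing on [0, ∞), so the HPD interval is anchored at 0: [0, q] with P(θ ≤ q) = 0.90.
q = −ln(1 − 0.90) / 1.81 = 2.3026 / 1.81 = 1.272.

[0.000, 1.272]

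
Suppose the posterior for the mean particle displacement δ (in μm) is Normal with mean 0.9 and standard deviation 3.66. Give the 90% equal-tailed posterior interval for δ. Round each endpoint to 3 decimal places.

The posterior is symmetric, so the 90% equal-tailed interval is δ = 0.9 ± z·3.66 with z = 1.645.
Half-width: 1.645 × 3.66 = 6.020.
0.9 − 6.020 = -5.120; 0.9 + 6.020 = 6.920.

[-5.120, 6.920]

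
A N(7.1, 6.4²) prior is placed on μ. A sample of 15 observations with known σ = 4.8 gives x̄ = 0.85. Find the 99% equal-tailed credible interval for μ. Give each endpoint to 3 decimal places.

[-2.058, 4.210]

Posterior precision = 1/6.4² + 15/4.8² = 0.0244 + 0.6510 = 0.6755, so posterior SD = 1.2168.
Posterior mean = (7.1/6.4² + 15·0.85/4.8²) / 0.6755 = 1.0759.
Interval: 1.0759 ± 2.576 × 1.2168 → [-2.058, 4.210].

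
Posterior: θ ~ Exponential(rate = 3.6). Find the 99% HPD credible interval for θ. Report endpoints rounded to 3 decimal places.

The exponential density is strictly decreasing on [0, ∞), so the HPD interval is anchored at 0: [0, q] with P(θ ≤ q) = 0.99.
q = −ln(1 − 0.99) / 3.6 = 4.6052 / 3.6 = 1.279.

[0.000, 1.279]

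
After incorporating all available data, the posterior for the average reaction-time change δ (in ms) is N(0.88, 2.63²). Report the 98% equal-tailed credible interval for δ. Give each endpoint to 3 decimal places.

The posterior is symmetric, so the 98% equal-tailed interval is δ = 0.88 ± z·2.63 with z = 2.326.
Half-width: 2.326 × 2.63 = 6.118.
0.88 − 6.118 = -5.238; 0.88 + 6.118 = 6.998.

[-5.238, 6.998]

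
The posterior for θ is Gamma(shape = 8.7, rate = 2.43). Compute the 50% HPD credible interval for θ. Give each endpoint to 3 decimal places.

The posterior is unimodal and skewed, so the HPD interval has equal density at both endpoints and is the shortest 50% interval.
Solving f(2.453) = f(4.012) with F(4.012) − F(2.453) = 0.50 gives [2.453, 4.012].
For comparison, the equal-tailed interval is [2.705, 4.308]; the HPD is narrower and shifted toward the mode.

[2.453, 4.012]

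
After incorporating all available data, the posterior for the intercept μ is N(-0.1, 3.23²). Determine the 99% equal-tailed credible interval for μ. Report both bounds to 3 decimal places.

[-8.420, 8.220]

The posterior is symmetric, so the 99% equal-tailed interval is μ = -0.1 ± z·3.23 with z = 2.576.
Half-width: 2.576 × 3.23 = 8.320.
-0.1 − 8.320 = -8.420; -0.1 + 8.320 = 8.220.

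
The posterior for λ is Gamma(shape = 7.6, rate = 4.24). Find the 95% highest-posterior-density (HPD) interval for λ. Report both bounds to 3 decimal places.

[0.642, 3.087]

The posterior is unimodal and skewed, so the HPD interval has equal density at both endpoints and is the shortest 95% interval.
Solving f(0.642) = f(3.087) with F(3.087) − F(0.642) = 0.95 gives [0.642, 3.087].
For comparison, the equal-tailed interval is [0.754, 3.274]; the HPD is narrower and shifted toward the mode.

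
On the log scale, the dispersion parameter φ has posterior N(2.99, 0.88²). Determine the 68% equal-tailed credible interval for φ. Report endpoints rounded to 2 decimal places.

[8.29, 47.71]

On the log scale the 68% interval is 2.99 ± 0.994 × 0.88 = [2.1149, 3.8651].
Exponentiate: [e^2.1149, e^3.8651] = [8.29, 47.71].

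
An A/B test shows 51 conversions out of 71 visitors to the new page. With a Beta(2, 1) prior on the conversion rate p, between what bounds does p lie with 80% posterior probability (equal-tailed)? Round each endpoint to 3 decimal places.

Posterior: Beta(2+51, 1+20) = Beta(53, 21).
Equal-tailed 80% interval: the 0.1 and 0.9 quantiles of Beta(53, 21).
Posterior mean ≈ 0.716, SD ≈ 0.052; a Normal approximation gives roughly [0.650, 0.783].
Exact: F⁻¹(0.1) = 0.648; F⁻¹(0.9) = 0.782.

[0.648, 0.782]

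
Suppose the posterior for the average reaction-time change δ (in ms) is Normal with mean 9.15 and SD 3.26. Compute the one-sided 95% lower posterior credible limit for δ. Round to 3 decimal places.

3.788

Need L with P(δ ≥ L) = 0.95: L = 9.15 − z_{0.05}·3.26.
z = 1.645; L = 9.15 − 1.645 × 3.26 = 3.788.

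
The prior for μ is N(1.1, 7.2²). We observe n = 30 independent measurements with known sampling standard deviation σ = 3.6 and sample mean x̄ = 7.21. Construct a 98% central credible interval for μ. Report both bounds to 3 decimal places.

Posterior precision = 1/7.2² + 30/3.6² = 0.0193 + 2.3148 = 2.3341, so posterior SD = 0.6545.
Posterior mean = (1.1/7.2² + 30·7.21/3.6²) / 2.3341 = 7.1595.
Interval: 7.1595 ± 2.326 × 0.6545 → [5.637, 8.682].

[5.637, 8.682]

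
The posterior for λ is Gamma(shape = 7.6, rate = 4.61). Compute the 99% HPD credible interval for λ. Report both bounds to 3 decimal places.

[0.423, 3.413]

The posterior is unimodal and skewed, so the HPD interval has equal density at both endpoints and is the shortest 99% interval.
Solving f(0.423) = f(3.413) with F(3.413) − F(0.423) = 0.99 gives [0.423, 3.413].
For comparison, the equal-tailed interval is [0.511, 3.590]; the HPD is narrower and shifted toward the mode.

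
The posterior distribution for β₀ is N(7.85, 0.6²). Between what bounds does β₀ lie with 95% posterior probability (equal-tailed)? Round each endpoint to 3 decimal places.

[6.674, 9.026]

The posterior is symmetric, so the 95% equal-tailed interval is β₀ = 7.85 ± z·0.6 with z = 1.960.
Half-width: 1.960 × 0.6 = 1.176.
7.85 − 1.176 = 6.674; 7.85 + 1.176 = 9.026.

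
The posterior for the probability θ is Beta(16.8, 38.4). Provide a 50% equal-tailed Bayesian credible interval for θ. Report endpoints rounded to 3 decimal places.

Posterior: Beta(16.8, 38.4).
Equal-tailed 50% interval: the 0.25 and 0.75 quantiles of Beta(16.8, 38.4).
Posterior mean ≈ 0.304, SD ≈ 0.061; a Normal approximation gives roughly [0.263, 0.346].
Exact: F⁻¹(0.25) = 0.261; F⁻¹(0.75) = 0.345.

[0.261, 0.345]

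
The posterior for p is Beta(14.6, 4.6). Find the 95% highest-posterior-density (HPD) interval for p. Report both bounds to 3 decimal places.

[0.574, 0.932]

The posterior is unimodal and skewed, so the HPD interval has equal density at both endpoints and is the shortest 95% interval.
Solving f(0.574) = f(0.932) with F(0.932) − F(0.574) = 0.95 gives [0.574, 0.932].
For comparison, the equal-tailed interval is [0.552, 0.918]; the HPD is narrower and shifted toward the mode.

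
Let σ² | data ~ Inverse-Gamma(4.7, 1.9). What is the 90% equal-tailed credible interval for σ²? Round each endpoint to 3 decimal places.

[0.217, 1.065]

Inverse-Gamma(4.7, 1.9) quantiles: F⁻¹(0.05) and F⁻¹(0.95).
Equivalently, 1/σ² ~ Gamma(4.7, rate = 1.9); invert its 0.95 and 0.05 quantiles.
Posterior mean ≈ 0.514, SD ≈ 0.313; a Normal approximation gives roughly [-0.001, 1.028].
Exact: lower = 0.217; upper = 1.065.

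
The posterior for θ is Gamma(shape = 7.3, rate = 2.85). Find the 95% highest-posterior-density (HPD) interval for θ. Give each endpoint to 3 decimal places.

[0.889, 4.448]

The posterior is unimodal and skewed, so the HPD interval has equal density at both endpoints and is the shortest 95% interval.
Solving f(0.889) = f(4.448) with F(4.448) − F(0.889) = 0.95 gives [0.889, 4.448].
For comparison, the equal-tailed interval is [1.054, 4.727]; the HPD is narrower and shifted toward the mode.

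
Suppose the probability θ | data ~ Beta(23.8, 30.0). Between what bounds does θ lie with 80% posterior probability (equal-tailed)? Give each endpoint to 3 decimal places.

[0.356, 0.529]

Posterior: Beta(23.8, 30.0).
Equal-tailed 80% interval: the 0.1 and 0.9 quantiles of Beta(23.8, 30.0).
Posterior mean ≈ 0.442, SD ≈ 0.067; a Normal approximation gives roughly [0.356, 0.528].
Exact: F⁻¹(0.1) = 0.356; F⁻¹(0.9) = 0.529.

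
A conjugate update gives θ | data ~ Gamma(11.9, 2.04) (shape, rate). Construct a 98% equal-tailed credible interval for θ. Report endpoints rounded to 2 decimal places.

Posterior: Gamma(shape 11.9, rate 2.04).
Equal-tailed 98% interval: Gamma(11.9, 2.04) quantiles at 0.01 and 0.99.
Posterior mean ≈ 5.83, SD ≈ 1.69; a Normal approximation gives roughly [1.90, 9.77].
Exact: lower = 2.63; upper = 10.47.

[2.63, 10.47]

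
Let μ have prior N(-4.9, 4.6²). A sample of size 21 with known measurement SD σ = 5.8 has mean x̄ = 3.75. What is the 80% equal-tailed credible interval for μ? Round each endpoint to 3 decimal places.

[1.577, 4.705]

Posterior precision = 1/4.6² + 21/5.8² = 0.0473 + 0.6243 = 0.6715, so posterior SD = 1.2203.
Posterior mean = (-4.9/4.6² + 21·3.75/5.8²) / 0.6715 = 3.1412.
Interval: 3.1412 ± 1.282 × 1.2203 → [1.577, 4.705].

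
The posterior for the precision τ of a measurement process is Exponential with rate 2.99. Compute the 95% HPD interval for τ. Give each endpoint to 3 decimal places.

The exponential density is strictly decreasing on [0, ∞), so the HPD interval is anchored at 0: [0, q] with P(τ ≤ q) = 0.95.
q = −ln(1 − 0.95) / 2.99 = 2.9957 / 2.99 = 1.002.

[0.000, 1.002]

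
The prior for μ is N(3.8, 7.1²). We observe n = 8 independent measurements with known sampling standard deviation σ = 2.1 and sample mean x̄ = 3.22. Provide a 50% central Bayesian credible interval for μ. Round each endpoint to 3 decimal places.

Posterior precision = 1/7.1² + 8/2.1² = 0.0198 + 1.8141 = 1.8339, so posterior SD = 0.7384.
Posterior mean = (3.8/7.1² + 8·3.22/2.1²) / 1.8339 = 3.2263.
Interval: 3.2263 ± 0.674 × 0.7384 → [2.728, 3.724].

[2.728, 3.724]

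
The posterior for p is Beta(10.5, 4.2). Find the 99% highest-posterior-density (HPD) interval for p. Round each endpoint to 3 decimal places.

[0.408, 0.952]

The posterior is unimodal and skewed, so the HPD interval has equal density at both endpoints and is the shortest 99% interval.
Solving f(0.408) = f(0.952) with F(0.952) − F(0.408) = 0.99 gives [0.408, 0.952].
For comparison, the equal-tailed interval is [0.387, 0.940]; the HPD is narrower and shifted toward the mode.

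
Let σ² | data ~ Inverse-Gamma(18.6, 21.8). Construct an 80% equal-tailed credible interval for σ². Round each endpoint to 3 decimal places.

[0.897, 1.635]

Inverse-Gamma(18.6, 21.8) quantiles: F⁻¹(0.1) and F⁻¹(0.9).
Equivalently, 1/σ² ~ Gamma(18.6, rate = 21.8); invert its 0.9 and 0.1 quantiles.
Posterior mean ≈ 1.239, SD ≈ 0.304; a Normal approximation gives roughly [0.849, 1.628].
Exact: lower = 0.897; upper = 1.635.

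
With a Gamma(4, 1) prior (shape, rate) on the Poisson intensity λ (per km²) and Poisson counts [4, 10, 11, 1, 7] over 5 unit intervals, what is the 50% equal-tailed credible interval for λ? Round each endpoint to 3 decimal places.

Posterior: Gamma(4+33, 1+5) = Gamma(37, 6) (shape, rate).
Equal-tailed 50% interval: Gamma(37, 6) quantiles at 0.25 and 0.75.
Posterior mean ≈ 6.167, SD ≈ 1.014; a Normal approximation gives roughly [5.483, 6.850].
Exact: lower = 5.456; upper = 6.817.

[5.456, 6.817]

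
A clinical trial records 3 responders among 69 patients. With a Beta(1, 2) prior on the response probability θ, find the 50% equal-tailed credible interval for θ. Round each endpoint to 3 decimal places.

[0.036, 0.071]

Posterior: Beta(1+3, 2+66) = Beta(4, 68).
Equal-tailed 50% interval: the 0.25 and 0.75 quantiles of Beta(4, 68).
Posterior mean ≈ 0.056, SD ≈ 0.027; a Normal approximation gives roughly [0.037, 0.074].
Exact: F⁻¹(0.25) = 0.036; F⁻¹(0.75) = 0.071.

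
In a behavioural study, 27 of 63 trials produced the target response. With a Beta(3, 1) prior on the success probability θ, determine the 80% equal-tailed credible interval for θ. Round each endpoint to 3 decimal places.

Posterior: Beta(3+27, 1+36) = Beta(30, 37).
Equal-tailed 80% interval: the 0.1 and 0.9 quantiles of Beta(30, 37).
Posterior mean ≈ 0.448, SD ≈ 0.060; a Normal approximation gives roughly [0.370, 0.525].
Exact: F⁻¹(0.1) = 0.370; F⁻¹(0.9) = 0.526.

[0.370, 0.526]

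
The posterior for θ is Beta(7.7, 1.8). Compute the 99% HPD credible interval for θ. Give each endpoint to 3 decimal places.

The posterior is unimodal and skewed, so the HPD interval has equal density at both endpoints and is the shortest 99% interval.
Solving f(0.460) = f(0.999) with F(0.999) − F(0.460) = 0.99 gives [0.460, 0.999].
For comparison, the equal-tailed interval is [0.418, 0.991]; the HPD is narrower and shifted toward the mode.

[0.460, 0.999]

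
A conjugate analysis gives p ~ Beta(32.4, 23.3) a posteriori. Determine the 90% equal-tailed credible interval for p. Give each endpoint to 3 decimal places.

[0.472, 0.688]

Posterior: Beta(32.4, 23.3).
Equal-tailed 90% interval: the 0.05 and 0.95 quantiles of Beta(32.4, 23.3).
Posterior mean ≈ 0.582, SD ≈ 0.066; a Normal approximation gives roughly [0.474, 0.689].
Exact: F⁻¹(0.05) = 0.472; F⁻¹(0.95) = 0.688.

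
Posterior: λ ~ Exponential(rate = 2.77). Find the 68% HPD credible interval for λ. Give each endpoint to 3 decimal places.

The exponential density is strictly decreasing on [0, ∞), so the HPD interval is anchored at 0: [0, q] with P(λ ≤ q) = 0.68.
q = −ln(1 − 0.68) / 2.77 = 1.1394 / 2.77 = 0.411.

[0.000, 0.411]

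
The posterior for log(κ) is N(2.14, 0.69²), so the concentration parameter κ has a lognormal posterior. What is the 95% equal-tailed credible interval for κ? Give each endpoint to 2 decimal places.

[2.20, 32.86]

On the log scale the 95% interval is 2.14 ± 1.960 × 0.69 = [0.7876, 3.4924].
Exponentiate: [e^0.7876, e^3.4924] = [2.20, 32.86].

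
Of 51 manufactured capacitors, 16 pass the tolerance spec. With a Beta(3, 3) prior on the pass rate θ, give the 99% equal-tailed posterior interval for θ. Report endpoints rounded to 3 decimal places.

Posterior: Beta(3+16, 3+35) = Beta(19, 38).
Equal-tailed 99% interval: the 0.005 and 0.995 quantiles of Beta(19, 38).
Posterior mean ≈ 0.333, SD ≈ 0.062; a Normal approximation gives roughly [0.174, 0.493].
Exact: F⁻¹(0.005) = 0.187; F⁻¹(0.995) = 0.501.

[0.187, 0.501]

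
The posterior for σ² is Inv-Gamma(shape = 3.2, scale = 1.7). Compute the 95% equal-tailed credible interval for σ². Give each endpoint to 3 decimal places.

[0.225, 2.406]

Inverse-Gamma(3.2, 1.7) quantiles: F⁻¹(0.025) and F⁻¹(0.975).
Equivalently, 1/σ² ~ Gamma(3.2, rate = 1.7); invert its 0.975 and 0.025 quantiles.
Posterior mean ≈ 0.773, SD ≈ 0.705; a Normal approximation gives roughly [-0.610, 2.155].
Exact: lower = 0.225; upper = 2.406.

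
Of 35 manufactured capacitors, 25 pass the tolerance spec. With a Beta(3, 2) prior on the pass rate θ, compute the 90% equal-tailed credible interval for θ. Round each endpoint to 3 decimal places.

[0.577, 0.812]

Posterior: Beta(3+25, 2+10) = Beta(28, 12).
Equal-tailed 90% interval: the 0.05 and 0.95 quantiles of Beta(28, 12).
Posterior mean ≈ 0.700, SD ≈ 0.072; a Normal approximation gives roughly [0.582, 0.818].
Exact: F⁻¹(0.05) = 0.577; F⁻¹(0.95) = 0.812.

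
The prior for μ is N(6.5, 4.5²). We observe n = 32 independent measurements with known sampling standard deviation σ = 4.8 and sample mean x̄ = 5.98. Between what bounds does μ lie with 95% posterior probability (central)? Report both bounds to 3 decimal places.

Posterior precision = 1/4.5² + 32/4.8² = 0.0494 + 1.3889 = 1.4383, so posterior SD = 0.8338.
Posterior mean = (6.5/4.5² + 32·5.98/4.8²) / 1.4383 = 5.9979.
Interval: 5.9979 ± 1.960 × 0.8338 → [4.364, 7.632].

[4.364, 7.632]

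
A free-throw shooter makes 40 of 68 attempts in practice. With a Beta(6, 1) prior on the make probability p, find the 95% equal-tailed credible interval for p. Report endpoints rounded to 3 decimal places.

Posterior: Beta(6+40, 1+28) = Beta(46, 29).
Equal-tailed 95% interval: the 0.025 and 0.975 quantiles of Beta(46, 29).
Posterior mean ≈ 0.613, SD ≈ 0.056; a Normal approximation gives roughly [0.504, 0.723].
Exact: F⁻¹(0.025) = 0.501; F⁻¹(0.975) = 0.720.

[0.501, 0.720]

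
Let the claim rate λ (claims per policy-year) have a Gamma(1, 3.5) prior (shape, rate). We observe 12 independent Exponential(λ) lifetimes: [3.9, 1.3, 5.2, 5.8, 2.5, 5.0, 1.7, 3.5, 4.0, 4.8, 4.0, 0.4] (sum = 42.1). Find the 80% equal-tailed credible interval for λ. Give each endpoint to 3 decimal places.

Posterior: Gamma(1+12, 3.5+42.1) = Gamma(13, 45.6) (shape, rate).
Equal-tailed 80% interval: Gamma(13, 45.6) quantiles at 0.1 and 0.9.
Posterior mean ≈ 0.285, SD ≈ 0.079; a Normal approximation gives roughly [0.184, 0.386].
Exact: lower = 0.190; upper = 0.390.

[0.190, 0.390]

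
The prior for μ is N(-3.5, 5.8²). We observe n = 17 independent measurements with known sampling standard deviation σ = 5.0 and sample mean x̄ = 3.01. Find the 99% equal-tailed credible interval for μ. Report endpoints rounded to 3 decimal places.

[-0.320, 5.795]

Posterior precision = 1/5.8² + 17/5.0² = 0.0297 + 0.6800 = 0.7097, so posterior SD = 1.1870.
Posterior mean = (-3.5/5.8² + 17·3.01/5.0²) / 0.7097 = 2.7373.
Interval: 2.7373 ± 2.576 × 1.1870 → [-0.320, 5.795].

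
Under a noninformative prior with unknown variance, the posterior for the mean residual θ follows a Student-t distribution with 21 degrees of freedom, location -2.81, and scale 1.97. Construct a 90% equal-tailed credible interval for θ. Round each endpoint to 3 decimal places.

The t_21 distribution is symmetric; the 90% interval is -2.81 ± t·1.97 with t_{0.95,21} = 1.721.
Half-width: 1.721 × 1.97 = 3.390.
-2.81 − 3.390 = -6.200; -2.81 + 3.390 = 0.580.

[-6.200, 0.580]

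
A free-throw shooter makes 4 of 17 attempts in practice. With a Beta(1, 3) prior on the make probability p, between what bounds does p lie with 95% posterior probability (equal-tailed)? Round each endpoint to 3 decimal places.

[0.087, 0.437]

Posterior: Beta(1+4, 3+13) = Beta(5, 16).
Equal-tailed 95% interval: the 0.025 and 0.975 quantiles of Beta(5, 16).
Posterior mean ≈ 0.238, SD ≈ 0.091; a Normal approximation gives roughly [0.060, 0.416].
Exact: F⁻¹(0.025) = 0.087; F⁻¹(0.975) = 0.437.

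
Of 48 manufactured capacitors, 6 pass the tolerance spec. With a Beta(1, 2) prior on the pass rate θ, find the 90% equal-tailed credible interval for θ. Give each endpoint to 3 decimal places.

[0.068, 0.223]

Posterior: Beta(1+6, 2+42) = Beta(7, 44).
Equal-tailed 90% interval: the 0.05 and 0.95 quantiles of Beta(7, 44).
Posterior mean ≈ 0.137, SD ≈ 0.048; a Normal approximation gives roughly [0.059, 0.216].
Exact: F⁻¹(0.05) = 0.068; F⁻¹(0.95) = 0.223.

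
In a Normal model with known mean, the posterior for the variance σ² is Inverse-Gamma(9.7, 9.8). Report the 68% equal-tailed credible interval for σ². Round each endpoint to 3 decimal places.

Inverse-Gamma(9.7, 9.8) quantiles: F⁻¹(0.16) and F⁻¹(0.84).
Equivalently, 1/σ² ~ Gamma(9.7, rate = 9.8); invert its 0.84 and 0.16 quantiles.
Posterior mean ≈ 1.126, SD ≈ 0.406; a Normal approximation gives roughly [0.723, 1.530].
Exact: lower = 0.769; upper = 1.473.

[0.769, 1.473]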